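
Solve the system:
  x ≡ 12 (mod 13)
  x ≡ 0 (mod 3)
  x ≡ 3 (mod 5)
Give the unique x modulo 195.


Moduli 13, 3, 5 are pairwise coprime; by CRT there is a unique solution modulo M = 13 · 3 · 5 = 195.
Solve pairwise, accumulating the modulus:
  Start with x ≡ 12 (mod 13).
  Combine with x ≡ 0 (mod 3): since gcd(13, 3) = 1, we get a unique residue mod 39.
    Write x = 12 + 13·t and substitute into x ≡ 0 (mod 3): 13·t ≡ 0 − 12 = -12 (mod 3).
    Reduce coefficients mod 3: 1·t ≡ 0 (mod 3).
    So t ≡ 0 (mod 3).
    Then x = 12 + 13·0 = 12, valid modulo lcm(13, 3) = 39: x ≡ 12 (mod 39).
  Combine with x ≡ 3 (mod 5): since gcd(39, 5) = 1, we get a unique residue mod 195.
    Write x = 12 + 39·t and substitute into x ≡ 3 (mod 5): 39·t ≡ 3 − 12 = -9 (mod 5).
    Reduce coefficients mod 5: 4·t ≡ 1 (mod 5).
    The inverse of 4 mod 5 is 4 (since 4·4 = 16 = 3·5 + 1), so t ≡ 4·1 = 4 ≡ 4 (mod 5).
    Then x = 12 + 39·4 = 168, valid modulo lcm(39, 5) = 195: x ≡ 168 (mod 195).
Verify: 168 mod 13 = 12 ✓, 168 mod 3 = 0 ✓, 168 mod 5 = 3 ✓.

x ≡ 168 (mod 195).


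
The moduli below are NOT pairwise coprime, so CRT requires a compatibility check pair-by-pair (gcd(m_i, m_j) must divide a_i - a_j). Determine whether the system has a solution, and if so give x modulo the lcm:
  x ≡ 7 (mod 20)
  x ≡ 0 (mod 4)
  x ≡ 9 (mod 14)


Moduli 20, 4, 14 are not pairwise coprime, so CRT works modulo lcm(m_i) when all pairwise compatibility conditions hold.
Pairwise compatibility: gcd(m_i, m_j) must divide a_i - a_j for every pair.
Merge one congruence at a time:
  Start: x ≡ 7 (mod 20).
  Combine with x ≡ 0 (mod 4): gcd(20, 4) = 4, and 0 - 7 = -7 is NOT divisible by 4.
    ⇒ system is inconsistent (no integer solution).

No solution (the system is inconsistent).


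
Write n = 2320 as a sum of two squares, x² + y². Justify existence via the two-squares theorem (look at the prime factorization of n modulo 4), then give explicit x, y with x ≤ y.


Step 1: Factor n = 2320 = 2^4 · 5 · 29.
Step 2: Check the mod-4 condition on each prime factor: 2 = 2 (special); 5 ≡ 1 (mod 4), exponent 1; 29 ≡ 1 (mod 4), exponent 1.
All primes ≡ 3 (mod 4) appear to even exponent (or don't appear), so by the two-squares theorem n IS expressible as a sum of two squares.
Step 3: Build a representation. Group n = k² · m with k = 4 and m = 5 · 29 = 145 (a product of primes ≡ 1 (mod 4)); a representation of m scales to one of n via (k·x)² + (k·y)² = k²(x² + y²). Each prime p ≡ 1 (mod 4) is itself a sum of two squares; find a² by testing p − a² for a perfect square:
  5: 5 − 1² = 4 = 2² ⇒ 5 = 1² + 2².
  29: 29 − 1² = 28, 29 − 2² = 25 = 5² ⇒ 29 = 2² + 5².
  Combine using the Brahmagupta–Fibonacci identity (a² + b²)(c² + d²) = (ac − bd)² + (ad + bc)² = (ac + bd)² + (ad − bc)²:
  5 · 29 = 145: from (1² + 2²)(2² + 5²), take (1·2 − 2·5, 1·5 + 2·2) = (2 − 10, 5 + 4) = (-8, 9); dropping signs (only squares matter) gives (8, 9); check 8² + 9² = 64 + 81 = 145 ✓.
  Scale by k = 4: (4·8, 4·9) = (32, 36).
Step 4: Order so x ≤ y and verify: 32² + 36² = 1024 + 1296 = 2320 = n. ✓

n = 2320 = 32² + 36² (one valid representation with x ≤ y).


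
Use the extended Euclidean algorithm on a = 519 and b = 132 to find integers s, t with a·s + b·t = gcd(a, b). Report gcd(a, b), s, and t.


Euclidean algorithm on (519, 132) — divide until remainder is 0:
  519 = 3 · 132 + 123
  132 = 1 · 123 + 9
  123 = 13 · 9 + 6
  9 = 1 · 6 + 3
  6 = 2 · 3 + 0
gcd(519, 132) = 3.
Track Bezout coefficients alongside the remainders: start with r₀ = 519 = a·1 + b·0 (s = 1, t = 0) and r₁ = 132 = a·0 + b·1 (s = 0, t = 1); each new remainder r_{k+1} = r_{k-1} − q_k·r_k inherits s_{k+1} = s_{k-1} − q_k·s_k, t_{k+1} = t_{k-1} − q_k·t_k, so r_k = a·s_k + b·t_k at every step:
  q = 3: r = 123, s = 1 − 3·0 = 1, t = 0 − 3·1 = -3  (check: 519·1 + 132·(-3) = 123)
  q = 1: r = 9, s = 0 − 1·1 = -1, t = 1 − 1·(-3) = 4  (check: 519·(-1) + 132·4 = 9)
  q = 13: r = 6, s = 1 − 13·(-1) = 14, t = -3 − 13·4 = -55  (check: 519·14 + 132·(-55) = 6)
  q = 1: r = 3, s = -1 − 1·14 = -15, t = 4 − 1·(-55) = 59  (check: 519·(-15) + 132·59 = 3)
The row with r = 3 (the gcd) gives the Bezout coefficients s = -15, t = 59.
Result: 519 · (-15) + 132 · (59) = 3.

gcd(519, 132) = 3; s = -15, t = 59 (check: 519·(-15) + 132·59 = 3).


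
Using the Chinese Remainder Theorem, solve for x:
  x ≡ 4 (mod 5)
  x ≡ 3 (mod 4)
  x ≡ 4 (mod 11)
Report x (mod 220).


Moduli 5, 4, 11 are pairwise coprime; by CRT there is a unique solution modulo M = 5 · 4 · 11 = 220.
Solve pairwise, accumulating the modulus:
  Start with x ≡ 4 (mod 5).
  Combine with x ≡ 3 (mod 4): since gcd(5, 4) = 1, we get a unique residue mod 20.
    Write x = 4 + 5·t and substitute into x ≡ 3 (mod 4): 5·t ≡ 3 − 4 = -1 (mod 4).
    Reduce coefficients mod 4: 1·t ≡ 3 (mod 4).
    So t ≡ 3 (mod 4).
    Then x = 4 + 5·3 = 19, valid modulo lcm(5, 4) = 20: x ≡ 19 (mod 20).
  Combine with x ≡ 4 (mod 11): since gcd(20, 11) = 1, we get a unique residue mod 220.
    Write x = 19 + 20·t and substitute into x ≡ 4 (mod 11): 20·t ≡ 4 − 19 = -15 (mod 11).
    Reduce coefficients mod 11: 9·t ≡ 7 (mod 11).
    The inverse of 9 mod 11 is 5 (since 9·5 = 45 = 4·11 + 1), so t ≡ 5·7 = 35 ≡ 2 (mod 11).
    Then x = 19 + 20·2 = 59, valid modulo lcm(20, 11) = 220: x ≡ 59 (mod 220).
Verify: 59 mod 5 = 4 ✓, 59 mod 4 = 3 ✓, 59 mod 11 = 4 ✓.

x ≡ 59 (mod 220).


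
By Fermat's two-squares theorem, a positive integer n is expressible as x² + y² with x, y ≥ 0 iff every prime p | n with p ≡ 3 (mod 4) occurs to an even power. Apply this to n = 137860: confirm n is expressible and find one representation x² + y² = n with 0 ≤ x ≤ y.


Step 1: Factor n = 137860 = 2^2 · 5 · 61 · 113.
Step 2: Check the mod-4 condition on each prime factor: 2 = 2 (special); 5 ≡ 1 (mod 4), exponent 1; 61 ≡ 1 (mod 4), exponent 1; 113 ≡ 1 (mod 4), exponent 1.
All primes ≡ 3 (mod 4) appear to even exponent (or don't appear), so by the two-squares theorem n IS expressible as a sum of two squares.
Step 3: Build a representation. Group n = k² · m with k = 2 and m = 5 · 61 · 113 = 34465 (a product of primes ≡ 1 (mod 4)); a representation of m scales to one of n via (k·x)² + (k·y)² = k²(x² + y²). Each prime p ≡ 1 (mod 4) is itself a sum of two squares; find a² by testing p − a² for a perfect square:
  5: 5 − 1² = 4 = 2² ⇒ 5 = 1² + 2².
  61: 61 − 1² = 60, 61 − 2² = 57, 61 − 3² = 52, 61 − 4² = 45, 61 − 5² = 36 = 6² ⇒ 61 = 5² + 6².
  113: 113 − 1² = 112, 113 − 2² = 109, 113 − 3² = 104, 113 − 4² = 97, 113 − 5² = 88, 113 − 6² = 77, 113 − 7² = 64 = 8² ⇒ 113 = 7² + 8².
  Combine using the Brahmagupta–Fibonacci identity (a² + b²)(c² + d²) = (ac − bd)² + (ad + bc)² = (ac + bd)² + (ad − bc)²:
  5 · 61 = 305: from (1² + 2²)(5² + 6²), take (1·5 − 2·6, 1·6 + 2·5) = (5 − 12, 6 + 10) = (-7, 16); dropping signs (only squares matter) gives (7, 16); check 7² + 16² = 49 + 256 = 305 ✓.
  305 · 113 = 34465: from (7² + 16²)(7² + 8²), take (7·7 − 16·8, 7·8 + 16·7) = (49 − 128, 56 + 112) = (-79, 168); dropping signs (only squares matter) gives (79, 168); check 79² + 168² = 6241 + 28224 = 34465 ✓.
  Scale by k = 2: (2·79, 2·168) = (158, 336).
Step 4: Order so x ≤ y and verify: 158² + 336² = 24964 + 112896 = 137860 = n. ✓

n = 137860 = 158² + 336² (one valid representation with x ≤ y).


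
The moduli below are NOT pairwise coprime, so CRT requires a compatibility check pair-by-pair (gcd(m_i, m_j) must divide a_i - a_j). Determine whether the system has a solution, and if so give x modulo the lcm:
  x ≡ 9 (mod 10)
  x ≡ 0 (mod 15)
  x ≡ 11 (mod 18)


Moduli 10, 15, 18 are not pairwise coprime, so CRT works modulo lcm(m_i) when all pairwise compatibility conditions hold.
Pairwise compatibility: gcd(m_i, m_j) must divide a_i - a_j for every pair.
Merge one congruence at a time:
  Start: x ≡ 9 (mod 10).
  Combine with x ≡ 0 (mod 15): gcd(10, 15) = 5, and 0 - 9 = -9 is NOT divisible by 5.
    ⇒ system is inconsistent (no integer solution).

No solution (the system is inconsistent).


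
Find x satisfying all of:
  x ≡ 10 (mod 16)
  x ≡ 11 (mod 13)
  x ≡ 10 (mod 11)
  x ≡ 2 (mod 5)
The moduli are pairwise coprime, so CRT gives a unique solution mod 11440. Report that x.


Product of moduli M = 16 · 13 · 11 · 5 = 11440.
Merge one congruence at a time:
  Start: x ≡ 10 (mod 16).
  Combine with x ≡ 11 (mod 13); new modulus lcm = 208.
    Write x = 10 + 16·t and substitute into x ≡ 11 (mod 13): 16·t ≡ 11 − 10 = 1 (mod 13).
    Reduce coefficients mod 13: 3·t ≡ 1 (mod 13).
    The inverse of 3 mod 13 is 9 (since 3·9 = 27 = 2·13 + 1), so t ≡ 9·1 = 9 ≡ 9 (mod 13).
    Then x = 10 + 16·9 = 154, valid modulo lcm(16, 13) = 208: x ≡ 154 (mod 208).
  Combine with x ≡ 10 (mod 11); new modulus lcm = 2288.
    Write x = 154 + 208·t and substitute into x ≡ 10 (mod 11): 208·t ≡ 10 − 154 = -144 (mod 11).
    Reduce coefficients mod 11: 10·t ≡ 10 (mod 11).
    The inverse of 10 mod 11 is 10 (since 10·10 = 100 = 9·11 + 1), so t ≡ 10·10 = 100 ≡ 1 (mod 11).
    Then x = 154 + 208·1 = 362, valid modulo lcm(208, 11) = 2288: x ≡ 362 (mod 2288).
  Combine with x ≡ 2 (mod 5); new modulus lcm = 11440.
    Write x = 362 + 2288·t and substitute into x ≡ 2 (mod 5): 2288·t ≡ 2 − 362 = -360 (mod 5).
    Reduce coefficients mod 5: 3·t ≡ 0 (mod 5).
    The inverse of 3 mod 5 is 2 (since 3·2 = 6 = 1·5 + 1), so t ≡ 2·0 = 0 ≡ 0 (mod 5).
    Then x = 362 + 2288·0 = 362, valid modulo lcm(2288, 5) = 11440: x ≡ 362 (mod 11440).
Verify against each original: 362 mod 16 = 10, 362 mod 13 = 11, 362 mod 11 = 10, 362 mod 5 = 2.

x ≡ 362 (mod 11440).


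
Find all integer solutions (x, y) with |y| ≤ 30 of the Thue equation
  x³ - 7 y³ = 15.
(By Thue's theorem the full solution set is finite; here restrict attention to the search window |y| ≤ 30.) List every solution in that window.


The equation is x³ - 7y³ = 15. For fixed y, x³ = 7·y³ + 15, so a solution requires the RHS to be a perfect cube.
Strategy: iterate y from -30 to 30, compute RHS = 7·y³ + 15, and check whether it is a (positive or negative) perfect cube.
Check small values of y:
  y = 0: RHS = 15 is not a perfect cube.
  y = 1: RHS = 22 is not a perfect cube.
  y = -1: RHS = 8 = (2)³ ⇒ x = 2 works.
  y = 2: RHS = 71 is not a perfect cube.
  y = -2: RHS = -41 is not a perfect cube.
  y = 3: RHS = 204 is not a perfect cube.
  y = -3: RHS = -174 is not a perfect cube.
Continuing, at y = 23: RHS = 85184 = (44)³ ⇒ x = 44 works.
Searching the remaining y in |y| ≤ 30 finds no further solutions.
Collected solutions: (2, -1), (44, 23).

Solutions (with |y| ≤ 30): (2, -1), (44, 23).


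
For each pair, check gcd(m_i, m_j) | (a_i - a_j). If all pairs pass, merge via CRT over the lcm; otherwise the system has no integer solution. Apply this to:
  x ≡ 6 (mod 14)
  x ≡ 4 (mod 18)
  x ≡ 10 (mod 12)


Moduli 14, 18, 12 are not pairwise coprime, so CRT works modulo lcm(m_i) when all pairwise compatibility conditions hold.
Pairwise compatibility: gcd(m_i, m_j) must divide a_i - a_j for every pair.
Merge one congruence at a time:
  Start: x ≡ 6 (mod 14).
  Combine with x ≡ 4 (mod 18): gcd(14, 18) = 2; 4 - 6 = -2, which IS divisible by 2, so compatible.
    Write x = 6 + 14·t and substitute into x ≡ 4 (mod 18): 14·t ≡ 4 − 6 = -2 (mod 18).
    Divide the congruence (and modulus) by g = 2: 7·t ≡ -1 (mod 9).
    Reduce coefficients mod 9: 7·t ≡ 8 (mod 9).
    The inverse of 7 mod 9 is 4 (since 7·4 = 28 = 3·9 + 1), so t ≡ 4·8 = 32 ≡ 5 (mod 9).
    Then x = 6 + 14·5 = 76, valid modulo lcm(14, 18) = 126: x ≡ 76 (mod 126).
  Combine with x ≡ 10 (mod 12): gcd(126, 12) = 6; 10 - 76 = -66, which IS divisible by 6, so compatible.
    Write x = 76 + 126·t and substitute into x ≡ 10 (mod 12): 126·t ≡ 10 − 76 = -66 (mod 12).
    Divide the congruence (and modulus) by g = 6: 21·t ≡ -11 (mod 2).
    Reduce coefficients mod 2: 1·t ≡ 1 (mod 2).
    So t ≡ 1 (mod 2).
    Then x = 76 + 126·1 = 202, valid modulo lcm(126, 12) = 252: x ≡ 202 (mod 252).
Verify: 202 mod 14 = 6, 202 mod 18 = 4, 202 mod 12 = 10.

x ≡ 202 (mod 252).


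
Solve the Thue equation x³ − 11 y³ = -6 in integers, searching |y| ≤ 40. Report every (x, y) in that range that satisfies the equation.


The equation is x³ - 11y³ = -6. For fixed y, x³ = 11·y³ − 6, so a solution requires the RHS to be a perfect cube.
Strategy: iterate y from -40 to 40, compute RHS = 11·y³ − 6, and check whether it is a (positive or negative) perfect cube.
Check small values of y:
  y = 0: RHS = -6 is not a perfect cube.
  y = 1: RHS = 5 is not a perfect cube.
  y = -1: RHS = -17 is not a perfect cube.
  y = 2: RHS = 82 is not a perfect cube.
  y = -2: RHS = -94 is not a perfect cube.
  y = 3: RHS = 291 is not a perfect cube.
  y = -3: RHS = -303 is not a perfect cube.
Continuing the search up to |y| = 40 finds no solutions either.
No (x, y) in the scanned range satisfies the equation.

No integer solutions with |y| ≤ 40.


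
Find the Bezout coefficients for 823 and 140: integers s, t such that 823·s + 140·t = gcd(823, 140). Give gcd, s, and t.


Euclidean algorithm on (823, 140) — divide until remainder is 0:
  823 = 5 · 140 + 123
  140 = 1 · 123 + 17
  123 = 7 · 17 + 4
  17 = 4 · 4 + 1
  4 = 4 · 1 + 0
gcd(823, 140) = 1.
Track Bezout coefficients alongside the remainders: start with r₀ = 823 = a·1 + b·0 (s = 1, t = 0) and r₁ = 140 = a·0 + b·1 (s = 0, t = 1); each new remainder r_{k+1} = r_{k-1} − q_k·r_k inherits s_{k+1} = s_{k-1} − q_k·s_k, t_{k+1} = t_{k-1} − q_k·t_k, so r_k = a·s_k + b·t_k at every step:
  q = 5: r = 123, s = 1 − 5·0 = 1, t = 0 − 5·1 = -5  (check: 823·1 + 140·(-5) = 123)
  q = 1: r = 17, s = 0 − 1·1 = -1, t = 1 − 1·(-5) = 6  (check: 823·(-1) + 140·6 = 17)
  q = 7: r = 4, s = 1 − 7·(-1) = 8, t = -5 − 7·6 = -47  (check: 823·8 + 140·(-47) = 4)
  q = 4: r = 1, s = -1 − 4·8 = -33, t = 6 − 4·(-47) = 194  (check: 823·(-33) + 140·194 = 1)
The row with r = 1 (the gcd) gives the Bezout coefficients s = -33, t = 194.
Result: 823 · (-33) + 140 · (194) = 1.

gcd(823, 140) = 1; s = -33, t = 194 (check: 823·(-33) + 140·194 = 1).


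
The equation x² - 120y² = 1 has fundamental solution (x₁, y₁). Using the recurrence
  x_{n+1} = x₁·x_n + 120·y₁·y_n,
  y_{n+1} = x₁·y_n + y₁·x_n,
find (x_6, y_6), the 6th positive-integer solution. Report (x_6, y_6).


Step 1: Find the fundamental solution (x₁, y₁) of x² - 120y² = 1.
  Expand √120 as a continued fraction. a₀ = ⌊√120⌋ = 10; iterate m_{k+1} = d_k·a_k − m_k, d_{k+1} = (120 − m_{k+1}²)/d_k, a_{k+1} = ⌊(a₀ + m_{k+1})/d_{k+1}⌋ (starting m₀ = 0, d₀ = 1), with convergents p_k = a_k·p_{k-1} + p_{k-2}, q_k = a_k·q_{k-1} + q_{k-2} (p₋₁ = 1, q₋₁ = 0):
  k = 0: a₀ = 10; p₀/q₀ = 10/1; p₀² − 120·q₀² = 100 − 120 = -20.
  k = 1: m = 10, d = 20, a = ⌊(10 + 10)/20⌋ = 1; p/q = (1·10 + 1)/(1·1 + 0) = 11/1; p² − 120·q² = 121 − 120 = 1.
  The first convergent with p² − 120·q² = 1 gives the fundamental solution (x₁, y₁) = (11, 1).
Step 2: Apply the recurrence (x_{n+1}, y_{n+1}) = (x₁x_n + 120y₁y_n, x₁y_n + y₁x_n) repeatedly.
  From (x_1, y_1) = (11, 1): x_2 = 11·11 + 120·1·1 = 241; y_2 = 11·1 + 1·11 = 22.
  From (x_2, y_2) = (241, 22): x_3 = 11·241 + 120·1·22 = 5291; y_3 = 11·22 + 1·241 = 483.
  From (x_3, y_3) = (5291, 483): x_4 = 11·5291 + 120·1·483 = 116161; y_4 = 11·483 + 1·5291 = 10604.
  From (x_4, y_4) = (116161, 10604): x_5 = 11·116161 + 120·1·10604 = 2550251; y_5 = 11·10604 + 1·116161 = 232805.
  From (x_5, y_5) = (2550251, 232805): x_6 = 11·2550251 + 120·1·232805 = 55989361; y_6 = 11·232805 + 1·2550251 = 5111106.
Step 3: Verify x_6² - 120·y_6² = 3134808545188321 - 3134808545188320 = 1 (should be 1). ✓

(x_1, y_1) = (11, 1); (x_6, y_6) = (55989361, 5111106).


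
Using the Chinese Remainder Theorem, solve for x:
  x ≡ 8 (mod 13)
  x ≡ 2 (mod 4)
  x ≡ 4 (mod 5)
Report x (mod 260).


Moduli 13, 4, 5 are pairwise coprime; by CRT there is a unique solution modulo M = 13 · 4 · 5 = 260.
Solve pairwise, accumulating the modulus:
  Start with x ≡ 8 (mod 13).
  Combine with x ≡ 2 (mod 4): since gcd(13, 4) = 1, we get a unique residue mod 52.
    Write x = 8 + 13·t and substitute into x ≡ 2 (mod 4): 13·t ≡ 2 − 8 = -6 (mod 4).
    Reduce coefficients mod 4: 1·t ≡ 2 (mod 4).
    So t ≡ 2 (mod 4).
    Then x = 8 + 13·2 = 34, valid modulo lcm(13, 4) = 52: x ≡ 34 (mod 52).
  Combine with x ≡ 4 (mod 5): since gcd(52, 5) = 1, we get a unique residue mod 260.
    Write x = 34 + 52·t and substitute into x ≡ 4 (mod 5): 52·t ≡ 4 − 34 = -30 (mod 5).
    Reduce coefficients mod 5: 2·t ≡ 0 (mod 5).
    The inverse of 2 mod 5 is 3 (since 2·3 = 6 = 1·5 + 1), so t ≡ 3·0 = 0 ≡ 0 (mod 5).
    Then x = 34 + 52·0 = 34, valid modulo lcm(52, 5) = 260: x ≡ 34 (mod 260).
Verify: 34 mod 13 = 8 ✓, 34 mod 4 = 2 ✓, 34 mod 5 = 4 ✓.

x ≡ 34 (mod 260).


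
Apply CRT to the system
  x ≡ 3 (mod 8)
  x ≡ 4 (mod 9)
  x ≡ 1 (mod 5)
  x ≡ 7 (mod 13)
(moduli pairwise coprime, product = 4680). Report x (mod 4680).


Product of moduli M = 8 · 9 · 5 · 13 = 4680.
Merge one congruence at a time:
  Start: x ≡ 3 (mod 8).
  Combine with x ≡ 4 (mod 9); new modulus lcm = 72.
    Write x = 3 + 8·t and substitute into x ≡ 4 (mod 9): 8·t ≡ 4 − 3 = 1 (mod 9).
    The inverse of 8 mod 9 is 8 (since 8·8 = 64 = 7·9 + 1), so t ≡ 8·1 = 8 ≡ 8 (mod 9).
    Then x = 3 + 8·8 = 67, valid modulo lcm(8, 9) = 72: x ≡ 67 (mod 72).
  Combine with x ≡ 1 (mod 5); new modulus lcm = 360.
    Write x = 67 + 72·t and substitute into x ≡ 1 (mod 5): 72·t ≡ 1 − 67 = -66 (mod 5).
    Reduce coefficients mod 5: 2·t ≡ 4 (mod 5).
    The inverse of 2 mod 5 is 3 (since 2·3 = 6 = 1·5 + 1), so t ≡ 3·4 = 12 ≡ 2 (mod 5).
    Then x = 67 + 72·2 = 211, valid modulo lcm(72, 5) = 360: x ≡ 211 (mod 360).
  Combine with x ≡ 7 (mod 13); new modulus lcm = 4680.
    Write x = 211 + 360·t and substitute into x ≡ 7 (mod 13): 360·t ≡ 7 − 211 = -204 (mod 13).
    Reduce coefficients mod 13: 9·t ≡ 4 (mod 13).
    The inverse of 9 mod 13 is 3 (since 9·3 = 27 = 2·13 + 1), so t ≡ 3·4 = 12 ≡ 12 (mod 13).
    Then x = 211 + 360·12 = 4531, valid modulo lcm(360, 13) = 4680: x ≡ 4531 (mod 4680).
Verify against each original: 4531 mod 8 = 3, 4531 mod 9 = 4, 4531 mod 5 = 1, 4531 mod 13 = 7.

x ≡ 4531 (mod 4680).


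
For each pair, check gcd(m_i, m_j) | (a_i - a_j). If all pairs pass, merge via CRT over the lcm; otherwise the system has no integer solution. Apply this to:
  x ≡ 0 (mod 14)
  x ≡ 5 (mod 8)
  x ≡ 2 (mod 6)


Moduli 14, 8, 6 are not pairwise coprime, so CRT works modulo lcm(m_i) when all pairwise compatibility conditions hold.
Pairwise compatibility: gcd(m_i, m_j) must divide a_i - a_j for every pair.
Merge one congruence at a time:
  Start: x ≡ 0 (mod 14).
  Combine with x ≡ 5 (mod 8): gcd(14, 8) = 2, and 5 - 0 = 5 is NOT divisible by 2.
    ⇒ system is inconsistent (no integer solution).

No solution (the system is inconsistent).


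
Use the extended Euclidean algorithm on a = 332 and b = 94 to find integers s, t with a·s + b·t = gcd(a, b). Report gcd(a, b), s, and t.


Euclidean algorithm on (332, 94) — divide until remainder is 0:
  332 = 3 · 94 + 50
  94 = 1 · 50 + 44
  50 = 1 · 44 + 6
  44 = 7 · 6 + 2
  6 = 3 · 2 + 0
gcd(332, 94) = 2.
Track Bezout coefficients alongside the remainders: start with r₀ = 332 = a·1 + b·0 (s = 1, t = 0) and r₁ = 94 = a·0 + b·1 (s = 0, t = 1); each new remainder r_{k+1} = r_{k-1} − q_k·r_k inherits s_{k+1} = s_{k-1} − q_k·s_k, t_{k+1} = t_{k-1} − q_k·t_k, so r_k = a·s_k + b·t_k at every step:
  q = 3: r = 50, s = 1 − 3·0 = 1, t = 0 − 3·1 = -3  (check: 332·1 + 94·(-3) = 50)
  q = 1: r = 44, s = 0 − 1·1 = -1, t = 1 − 1·(-3) = 4  (check: 332·(-1) + 94·4 = 44)
  q = 1: r = 6, s = 1 − 1·(-1) = 2, t = -3 − 1·4 = -7  (check: 332·2 + 94·(-7) = 6)
  q = 7: r = 2, s = -1 − 7·2 = -15, t = 4 − 7·(-7) = 53  (check: 332·(-15) + 94·53 = 2)
The row with r = 2 (the gcd) gives the Bezout coefficients s = -15, t = 53.
Result: 332 · (-15) + 94 · (53) = 2.

gcd(332, 94) = 2; s = -15, t = 53 (check: 332·(-15) + 94·53 = 2).


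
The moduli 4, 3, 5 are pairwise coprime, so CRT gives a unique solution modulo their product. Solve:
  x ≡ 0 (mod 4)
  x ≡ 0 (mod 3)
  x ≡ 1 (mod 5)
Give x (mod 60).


Moduli 4, 3, 5 are pairwise coprime; by CRT there is a unique solution modulo M = 4 · 3 · 5 = 60.
Solve pairwise, accumulating the modulus:
  Start with x ≡ 0 (mod 4).
  Combine with x ≡ 0 (mod 3): since gcd(4, 3) = 1, we get a unique residue mod 12.
    Write x = 0 + 4·t and substitute into x ≡ 0 (mod 3): 4·t ≡ 0 − 0 = 0 (mod 3).
    Reduce coefficients mod 3: 1·t ≡ 0 (mod 3).
    So t ≡ 0 (mod 3).
    Then x = 0 + 4·0 = 0, valid modulo lcm(4, 3) = 12: x ≡ 0 (mod 12).
  Combine with x ≡ 1 (mod 5): since gcd(12, 5) = 1, we get a unique residue mod 60.
    Write x = 0 + 12·t and substitute into x ≡ 1 (mod 5): 12·t ≡ 1 − 0 = 1 (mod 5).
    Reduce coefficients mod 5: 2·t ≡ 1 (mod 5).
    The inverse of 2 mod 5 is 3 (since 2·3 = 6 = 1·5 + 1), so t ≡ 3·1 = 3 ≡ 3 (mod 5).
    Then x = 0 + 12·3 = 36, valid modulo lcm(12, 5) = 60: x ≡ 36 (mod 60).
Verify: 36 mod 4 = 0 ✓, 36 mod 3 = 0 ✓, 36 mod 5 = 1 ✓.

x ≡ 36 (mod 60).


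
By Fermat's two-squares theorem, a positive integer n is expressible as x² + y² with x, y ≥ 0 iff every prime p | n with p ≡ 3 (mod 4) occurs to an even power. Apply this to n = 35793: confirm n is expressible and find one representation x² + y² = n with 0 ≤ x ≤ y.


Step 1: Factor n = 35793 = 3^2 · 41 · 97.
Step 2: Check the mod-4 condition on each prime factor: 3 ≡ 3 (mod 4), exponent 2 (must be even); 41 ≡ 1 (mod 4), exponent 1; 97 ≡ 1 (mod 4), exponent 1.
All primes ≡ 3 (mod 4) appear to even exponent (or don't appear), so by the two-squares theorem n IS expressible as a sum of two squares.
Step 3: Build a representation. Group n = k² · m with k = 3 and m = 41 · 97 = 3977 (a product of primes ≡ 1 (mod 4)); a representation of m scales to one of n via (k·x)² + (k·y)² = k²(x² + y²). Each prime p ≡ 1 (mod 4) is itself a sum of two squares; find a² by testing p − a² for a perfect square:
  41: 41 − 1² = 40, 41 − 2² = 37, 41 − 3² = 32, 41 − 4² = 25 = 5² ⇒ 41 = 4² + 5².
  97: 97 − 1² = 96, 97 − 2² = 93, 97 − 3² = 88, 97 − 4² = 81 = 9² ⇒ 97 = 4² + 9².
  Combine using the Brahmagupta–Fibonacci identity (a² + b²)(c² + d²) = (ac − bd)² + (ad + bc)² = (ac + bd)² + (ad − bc)²:
  41 · 97 = 3977: from (4² + 5²)(4² + 9²), take (4·4 − 5·9, 4·9 + 5·4) = (16 − 45, 36 + 20) = (-29, 56); dropping signs (only squares matter) gives (29, 56); check 29² + 56² = 841 + 3136 = 3977 ✓.
  Scale by k = 3: (3·29, 3·56) = (87, 168).
Step 4: Order so x ≤ y and verify: 87² + 168² = 7569 + 28224 = 35793 = n. ✓

n = 35793 = 87² + 168² (one valid representation with x ≤ y).


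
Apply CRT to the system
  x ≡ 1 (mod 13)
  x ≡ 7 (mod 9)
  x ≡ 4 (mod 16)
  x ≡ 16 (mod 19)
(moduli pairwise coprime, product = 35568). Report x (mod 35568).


Product of moduli M = 13 · 9 · 16 · 19 = 35568.
Merge one congruence at a time:
  Start: x ≡ 1 (mod 13).
  Combine with x ≡ 7 (mod 9); new modulus lcm = 117.
    Write x = 1 + 13·t and substitute into x ≡ 7 (mod 9): 13·t ≡ 7 − 1 = 6 (mod 9).
    Reduce coefficients mod 9: 4·t ≡ 6 (mod 9).
    The inverse of 4 mod 9 is 7 (since 4·7 = 28 = 3·9 + 1), so t ≡ 7·6 = 42 ≡ 6 (mod 9).
    Then x = 1 + 13·6 = 79, valid modulo lcm(13, 9) = 117: x ≡ 79 (mod 117).
  Combine with x ≡ 4 (mod 16); new modulus lcm = 1872.
    Write x = 79 + 117·t and substitute into x ≡ 4 (mod 16): 117·t ≡ 4 − 79 = -75 (mod 16).
    Reduce coefficients mod 16: 5·t ≡ 5 (mod 16).
    The inverse of 5 mod 16 is 13 (since 5·13 = 65 = 4·16 + 1), so t ≡ 13·5 = 65 ≡ 1 (mod 16).
    Then x = 79 + 117·1 = 196, valid modulo lcm(117, 16) = 1872: x ≡ 196 (mod 1872).
  Combine with x ≡ 16 (mod 19); new modulus lcm = 35568.
    Write x = 196 + 1872·t and substitute into x ≡ 16 (mod 19): 1872·t ≡ 16 − 196 = -180 (mod 19).
    Reduce coefficients mod 19: 10·t ≡ 10 (mod 19).
    The inverse of 10 mod 19 is 2 (since 10·2 = 20 = 1·19 + 1), so t ≡ 2·10 = 20 ≡ 1 (mod 19).
    Then x = 196 + 1872·1 = 2068, valid modulo lcm(1872, 19) = 35568: x ≡ 2068 (mod 35568).
Verify against each original: 2068 mod 13 = 1, 2068 mod 9 = 7, 2068 mod 16 = 4, 2068 mod 19 = 16.

x ≡ 2068 (mod 35568).


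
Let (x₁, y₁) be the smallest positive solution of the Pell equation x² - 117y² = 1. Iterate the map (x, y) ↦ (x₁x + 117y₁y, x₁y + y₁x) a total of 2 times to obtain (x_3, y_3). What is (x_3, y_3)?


Step 1: Find the fundamental solution (x₁, y₁) of x² - 117y² = 1.
  Expand √117 as a continued fraction. a₀ = ⌊√117⌋ = 10; iterate m_{k+1} = d_k·a_k − m_k, d_{k+1} = (117 − m_{k+1}²)/d_k, a_{k+1} = ⌊(a₀ + m_{k+1})/d_{k+1}⌋ (starting m₀ = 0, d₀ = 1), with convergents p_k = a_k·p_{k-1} + p_{k-2}, q_k = a_k·q_{k-1} + q_{k-2} (p₋₁ = 1, q₋₁ = 0):
  k = 0: a₀ = 10; p₀/q₀ = 10/1; p₀² − 117·q₀² = 100 − 117 = -17.
  k = 1: m = 10, d = 17, a = ⌊(10 + 10)/17⌋ = 1; p/q = (1·10 + 1)/(1·1 + 0) = 11/1; p² − 117·q² = 121 − 117 = 4.
  k = 2: m = 7, d = 4, a = ⌊(10 + 7)/4⌋ = 4; p/q = (4·11 + 10)/(4·1 + 1) = 54/5; p² − 117·q² = 2916 − 2925 = -9.
  k = 3: m = 9, d = 9, a = ⌊(10 + 9)/9⌋ = 2; p/q = (2·54 + 11)/(2·5 + 1) = 119/11; p² − 117·q² = 14161 − 14157 = 4.
  k = 4: m = 9, d = 4, a = ⌊(10 + 9)/4⌋ = 4; p/q = (4·119 + 54)/(4·11 + 5) = 530/49; p² − 117·q² = 280900 − 280917 = -17.
  k = 5: m = 7, d = 17, a = ⌊(10 + 7)/17⌋ = 1; p/q = (1·530 + 119)/(1·49 + 11) = 649/60; p² − 117·q² = 421201 − 421200 = 1.
  The first convergent with p² − 117·q² = 1 gives the fundamental solution (x₁, y₁) = (649, 60).
Step 2: Apply the recurrence (x_{n+1}, y_{n+1}) = (x₁x_n + 117y₁y_n, x₁y_n + y₁x_n) repeatedly.
  From (x_1, y_1) = (649, 60): x_2 = 649·649 + 117·60·60 = 842401; y_2 = 649·60 + 60·649 = 77880.
  From (x_2, y_2) = (842401, 77880): x_3 = 649·842401 + 117·60·77880 = 1093435849; y_3 = 649·77880 + 60·842401 = 101088180.
Step 3: Verify x_3² - 117·y_3² = 1195601955878350801 - 1195601955878350800 = 1 (should be 1). ✓

(x_1, y_1) = (649, 60); (x_3, y_3) = (1093435849, 101088180).


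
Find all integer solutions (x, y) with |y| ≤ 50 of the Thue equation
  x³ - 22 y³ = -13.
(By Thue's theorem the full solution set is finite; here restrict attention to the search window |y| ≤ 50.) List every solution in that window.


The equation is x³ - 22y³ = -13. For fixed y, x³ = 22·y³ − 13, so a solution requires the RHS to be a perfect cube.
Strategy: iterate y from -50 to 50, compute RHS = 22·y³ − 13, and check whether it is a (positive or negative) perfect cube.
Check small values of y:
  y = 0: RHS = -13 is not a perfect cube.
  y = 1: RHS = 9 is not a perfect cube.
  y = -1: RHS = -35 is not a perfect cube.
  y = 2: RHS = 163 is not a perfect cube.
  y = -2: RHS = -189 is not a perfect cube.
  y = 3: RHS = 581 is not a perfect cube.
  y = -3: RHS = -607 is not a perfect cube.
Continuing the search up to |y| = 50 finds no solutions either.
No (x, y) in the scanned range satisfies the equation.

No integer solutions with |y| ≤ 50.


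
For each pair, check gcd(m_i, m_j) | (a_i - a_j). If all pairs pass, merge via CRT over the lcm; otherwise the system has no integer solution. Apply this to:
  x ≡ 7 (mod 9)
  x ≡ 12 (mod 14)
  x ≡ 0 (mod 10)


Moduli 9, 14, 10 are not pairwise coprime, so CRT works modulo lcm(m_i) when all pairwise compatibility conditions hold.
Pairwise compatibility: gcd(m_i, m_j) must divide a_i - a_j for every pair.
Merge one congruence at a time:
  Start: x ≡ 7 (mod 9).
  Combine with x ≡ 12 (mod 14): gcd(9, 14) = 1; 12 - 7 = 5, which IS divisible by 1, so compatible.
    Write x = 7 + 9·t and substitute into x ≡ 12 (mod 14): 9·t ≡ 12 − 7 = 5 (mod 14).
    The inverse of 9 mod 14 is 11 (since 9·11 = 99 = 7·14 + 1), so t ≡ 11·5 = 55 ≡ 13 (mod 14).
    Then x = 7 + 9·13 = 124, valid modulo lcm(9, 14) = 126: x ≡ 124 (mod 126).
  Combine with x ≡ 0 (mod 10): gcd(126, 10) = 2; 0 - 124 = -124, which IS divisible by 2, so compatible.
    Write x = 124 + 126·t and substitute into x ≡ 0 (mod 10): 126·t ≡ 0 − 124 = -124 (mod 10).
    Divide the congruence (and modulus) by g = 2: 63·t ≡ -62 (mod 5).
    Reduce coefficients mod 5: 3·t ≡ 3 (mod 5).
    The inverse of 3 mod 5 is 2 (since 3·2 = 6 = 1·5 + 1), so t ≡ 2·3 = 6 ≡ 1 (mod 5).
    Then x = 124 + 126·1 = 250, valid modulo lcm(126, 10) = 630: x ≡ 250 (mod 630).
Verify: 250 mod 9 = 7, 250 mod 14 = 12, 250 mod 10 = 0.

x ≡ 250 (mod 630).


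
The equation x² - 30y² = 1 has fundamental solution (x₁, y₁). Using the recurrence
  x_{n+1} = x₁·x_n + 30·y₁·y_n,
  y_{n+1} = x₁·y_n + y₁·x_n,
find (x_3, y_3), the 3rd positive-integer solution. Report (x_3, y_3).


Step 1: Find the fundamental solution (x₁, y₁) of x² - 30y² = 1.
  Expand √30 as a continued fraction. a₀ = ⌊√30⌋ = 5; iterate m_{k+1} = d_k·a_k − m_k, d_{k+1} = (30 − m_{k+1}²)/d_k, a_{k+1} = ⌊(a₀ + m_{k+1})/d_{k+1}⌋ (starting m₀ = 0, d₀ = 1), with convergents p_k = a_k·p_{k-1} + p_{k-2}, q_k = a_k·q_{k-1} + q_{k-2} (p₋₁ = 1, q₋₁ = 0):
  k = 0: a₀ = 5; p₀/q₀ = 5/1; p₀² − 30·q₀² = 25 − 30 = -5.
  k = 1: m = 5, d = 5, a = ⌊(5 + 5)/5⌋ = 2; p/q = (2·5 + 1)/(2·1 + 0) = 11/2; p² − 30·q² = 121 − 120 = 1.
  The first convergent with p² − 30·q² = 1 gives the fundamental solution (x₁, y₁) = (11, 2).
Step 2: Apply the recurrence (x_{n+1}, y_{n+1}) = (x₁x_n + 30y₁y_n, x₁y_n + y₁x_n) repeatedly.
  From (x_1, y_1) = (11, 2): x_2 = 11·11 + 30·2·2 = 241; y_2 = 11·2 + 2·11 = 44.
  From (x_2, y_2) = (241, 44): x_3 = 11·241 + 30·2·44 = 5291; y_3 = 11·44 + 2·241 = 966.
Step 3: Verify x_3² - 30·y_3² = 27994681 - 27994680 = 1 (should be 1). ✓

(x_1, y_1) = (11, 2); (x_3, y_3) = (5291, 966).


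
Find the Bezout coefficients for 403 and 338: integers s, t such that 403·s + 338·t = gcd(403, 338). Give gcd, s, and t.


Euclidean algorithm on (403, 338) — divide until remainder is 0:
  403 = 1 · 338 + 65
  338 = 5 · 65 + 13
  65 = 5 · 13 + 0
gcd(403, 338) = 13.
Track Bezout coefficients alongside the remainders: start with r₀ = 403 = a·1 + b·0 (s = 1, t = 0) and r₁ = 338 = a·0 + b·1 (s = 0, t = 1); each new remainder r_{k+1} = r_{k-1} − q_k·r_k inherits s_{k+1} = s_{k-1} − q_k·s_k, t_{k+1} = t_{k-1} − q_k·t_k, so r_k = a·s_k + b·t_k at every step:
  q = 1: r = 65, s = 1 − 1·0 = 1, t = 0 − 1·1 = -1  (check: 403·1 + 338·(-1) = 65)
  q = 5: r = 13, s = 0 − 5·1 = -5, t = 1 − 5·(-1) = 6  (check: 403·(-5) + 338·6 = 13)
The row with r = 13 (the gcd) gives the Bezout coefficients s = -5, t = 6.
Result: 403 · (-5) + 338 · (6) = 13.

gcd(403, 338) = 13; s = -5, t = 6 (check: 403·(-5) + 338·6 = 13).


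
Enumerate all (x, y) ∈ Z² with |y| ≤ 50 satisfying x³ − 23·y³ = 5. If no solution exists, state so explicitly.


The equation is x³ - 23y³ = 5. For fixed y, x³ = 23·y³ + 5, so a solution requires the RHS to be a perfect cube.
Strategy: iterate y from -50 to 50, compute RHS = 23·y³ + 5, and check whether it is a (positive or negative) perfect cube.
Check small values of y:
  y = 0: RHS = 5 is not a perfect cube.
  y = 1: RHS = 28 is not a perfect cube.
  y = -1: RHS = -18 is not a perfect cube.
  y = 2: RHS = 189 is not a perfect cube.
  y = -2: RHS = -179 is not a perfect cube.
  y = 3: RHS = 626 is not a perfect cube.
  y = -3: RHS = -616 is not a perfect cube.
Continuing the search up to |y| = 50 finds no solutions either.
No (x, y) in the scanned range satisfies the equation.

No integer solutions with |y| ≤ 50.


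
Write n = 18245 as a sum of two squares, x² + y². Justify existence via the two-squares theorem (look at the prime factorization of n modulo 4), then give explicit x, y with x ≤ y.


Step 1: Factor n = 18245 = 5 · 41 · 89.
Step 2: Check the mod-4 condition on each prime factor: 5 ≡ 1 (mod 4), exponent 1; 41 ≡ 1 (mod 4), exponent 1; 89 ≡ 1 (mod 4), exponent 1.
All primes ≡ 3 (mod 4) appear to even exponent (or don't appear), so by the two-squares theorem n IS expressible as a sum of two squares.
Step 3: Build a representation. Here n = 5 · 41 · 89 is a product of primes ≡ 1 (mod 4). Each prime p ≡ 1 (mod 4) is itself a sum of two squares; find a² by testing p − a² for a perfect square:
  5: 5 − 1² = 4 = 2² ⇒ 5 = 1² + 2².
  41: 41 − 1² = 40, 41 − 2² = 37, 41 − 3² = 32, 41 − 4² = 25 = 5² ⇒ 41 = 4² + 5².
  89: 89 − 1² = 88, 89 − 2² = 85, 89 − 3² = 80, 89 − 4² = 73, 89 − 5² = 64 = 8² ⇒ 89 = 5² + 8².
  Combine using the Brahmagupta–Fibonacci identity (a² + b²)(c² + d²) = (ac − bd)² + (ad + bc)² = (ac + bd)² + (ad − bc)²:
  5 · 41 = 205: from (1² + 2²)(4² + 5²), take (1·4 − 2·5, 1·5 + 2·4) = (4 − 10, 5 + 8) = (-6, 13); dropping signs (only squares matter) gives (6, 13); check 6² + 13² = 36 + 169 = 205 ✓.
  205 · 89 = 18245: from (6² + 13²)(5² + 8²), take (6·5 − 13·8, 6·8 + 13·5) = (30 − 104, 48 + 65) = (-74, 113); dropping signs (only squares matter) gives (74, 113); check 74² + 113² = 5476 + 12769 = 18245 ✓.
Step 4: Order so x ≤ y and verify: 74² + 113² = 5476 + 12769 = 18245 = n. ✓

n = 18245 = 74² + 113² (one valid representation with x ≤ y).


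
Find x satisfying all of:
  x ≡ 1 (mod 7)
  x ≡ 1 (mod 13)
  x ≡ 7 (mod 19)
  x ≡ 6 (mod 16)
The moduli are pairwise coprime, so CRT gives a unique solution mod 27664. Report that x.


Product of moduli M = 7 · 13 · 19 · 16 = 27664.
Merge one congruence at a time:
  Start: x ≡ 1 (mod 7).
  Combine with x ≡ 1 (mod 13); new modulus lcm = 91.
    Write x = 1 + 7·t and substitute into x ≡ 1 (mod 13): 7·t ≡ 1 − 1 = 0 (mod 13).
    The inverse of 7 mod 13 is 2 (since 7·2 = 14 = 1·13 + 1), so t ≡ 2·0 = 0 ≡ 0 (mod 13).
    Then x = 1 + 7·0 = 1, valid modulo lcm(7, 13) = 91: x ≡ 1 (mod 91).
  Combine with x ≡ 7 (mod 19); new modulus lcm = 1729.
    Write x = 1 + 91·t and substitute into x ≡ 7 (mod 19): 91·t ≡ 7 − 1 = 6 (mod 19).
    Reduce coefficients mod 19: 15·t ≡ 6 (mod 19).
    The inverse of 15 mod 19 is 14 (since 15·14 = 210 = 11·19 + 1), so t ≡ 14·6 = 84 ≡ 8 (mod 19).
    Then x = 1 + 91·8 = 729, valid modulo lcm(91, 19) = 1729: x ≡ 729 (mod 1729).
  Combine with x ≡ 6 (mod 16); new modulus lcm = 27664.
    Write x = 729 + 1729·t and substitute into x ≡ 6 (mod 16): 1729·t ≡ 6 − 729 = -723 (mod 16).
    Reduce coefficients mod 16: 1·t ≡ 13 (mod 16).
    So t ≡ 13 (mod 16).
    Then x = 729 + 1729·13 = 23206, valid modulo lcm(1729, 16) = 27664: x ≡ 23206 (mod 27664).
Verify against each original: 23206 mod 7 = 1, 23206 mod 13 = 1, 23206 mod 19 = 7, 23206 mod 16 = 6.

x ≡ 23206 (mod 27664).


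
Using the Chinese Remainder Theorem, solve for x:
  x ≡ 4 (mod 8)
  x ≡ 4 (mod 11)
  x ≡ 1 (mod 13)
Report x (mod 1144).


Moduli 8, 11, 13 are pairwise coprime; by CRT there is a unique solution modulo M = 8 · 11 · 13 = 1144.
Solve pairwise, accumulating the modulus:
  Start with x ≡ 4 (mod 8).
  Combine with x ≡ 4 (mod 11): since gcd(8, 11) = 1, we get a unique residue mod 88.
    Write x = 4 + 8·t and substitute into x ≡ 4 (mod 11): 8·t ≡ 4 − 4 = 0 (mod 11).
    The inverse of 8 mod 11 is 7 (since 8·7 = 56 = 5·11 + 1), so t ≡ 7·0 = 0 ≡ 0 (mod 11).
    Then x = 4 + 8·0 = 4, valid modulo lcm(8, 11) = 88: x ≡ 4 (mod 88).
  Combine with x ≡ 1 (mod 13): since gcd(88, 13) = 1, we get a unique residue mod 1144.
    Write x = 4 + 88·t and substitute into x ≡ 1 (mod 13): 88·t ≡ 1 − 4 = -3 (mod 13).
    Reduce coefficients mod 13: 10·t ≡ 10 (mod 13).
    The inverse of 10 mod 13 is 4 (since 10·4 = 40 = 3·13 + 1), so t ≡ 4·10 = 40 ≡ 1 (mod 13).
    Then x = 4 + 88·1 = 92, valid modulo lcm(88, 13) = 1144: x ≡ 92 (mod 1144).
Verify: 92 mod 8 = 4 ✓, 92 mod 11 = 4 ✓, 92 mod 13 = 1 ✓.

x ≡ 92 (mod 1144).


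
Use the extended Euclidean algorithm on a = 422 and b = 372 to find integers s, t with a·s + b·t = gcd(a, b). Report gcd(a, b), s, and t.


Euclidean algorithm on (422, 372) — divide until remainder is 0:
  422 = 1 · 372 + 50
  372 = 7 · 50 + 22
  50 = 2 · 22 + 6
  22 = 3 · 6 + 4
  6 = 1 · 4 + 2
  4 = 2 · 2 + 0
gcd(422, 372) = 2.
Track Bezout coefficients alongside the remainders: start with r₀ = 422 = a·1 + b·0 (s = 1, t = 0) and r₁ = 372 = a·0 + b·1 (s = 0, t = 1); each new remainder r_{k+1} = r_{k-1} − q_k·r_k inherits s_{k+1} = s_{k-1} − q_k·s_k, t_{k+1} = t_{k-1} − q_k·t_k, so r_k = a·s_k + b·t_k at every step:
  q = 1: r = 50, s = 1 − 1·0 = 1, t = 0 − 1·1 = -1  (check: 422·1 + 372·(-1) = 50)
  q = 7: r = 22, s = 0 − 7·1 = -7, t = 1 − 7·(-1) = 8  (check: 422·(-7) + 372·8 = 22)
  q = 2: r = 6, s = 1 − 2·(-7) = 15, t = -1 − 2·8 = -17  (check: 422·15 + 372·(-17) = 6)
  q = 3: r = 4, s = -7 − 3·15 = -52, t = 8 − 3·(-17) = 59  (check: 422·(-52) + 372·59 = 4)
  q = 1: r = 2, s = 15 − 1·(-52) = 67, t = -17 − 1·59 = -76  (check: 422·67 + 372·(-76) = 2)
The row with r = 2 (the gcd) gives the Bezout coefficients s = 67, t = -76.
Result: 422 · (67) + 372 · (-76) = 2.

gcd(422, 372) = 2; s = 67, t = -76 (check: 422·67 + 372·(-76) = 2).


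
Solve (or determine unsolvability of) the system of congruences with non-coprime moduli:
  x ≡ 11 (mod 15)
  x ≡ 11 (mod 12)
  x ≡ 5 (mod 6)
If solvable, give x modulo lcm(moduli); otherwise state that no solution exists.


Moduli 15, 12, 6 are not pairwise coprime, so CRT works modulo lcm(m_i) when all pairwise compatibility conditions hold.
Pairwise compatibility: gcd(m_i, m_j) must divide a_i - a_j for every pair.
Merge one congruence at a time:
  Start: x ≡ 11 (mod 15).
  Combine with x ≡ 11 (mod 12): gcd(15, 12) = 3; 11 - 11 = 0, which IS divisible by 3, so compatible.
    Write x = 11 + 15·t and substitute into x ≡ 11 (mod 12): 15·t ≡ 11 − 11 = 0 (mod 12).
    Divide the congruence (and modulus) by g = 3: 5·t ≡ 0 (mod 4).
    Reduce coefficients mod 4: 1·t ≡ 0 (mod 4).
    So t ≡ 0 (mod 4).
    Then x = 11 + 15·0 = 11, valid modulo lcm(15, 12) = 60: x ≡ 11 (mod 60).
  Combine with x ≡ 5 (mod 6): gcd(60, 6) = 6; 5 - 11 = -6, which IS divisible by 6, so compatible.
    Write x = 11 + 60·t and substitute into x ≡ 5 (mod 6): 60·t ≡ 5 − 11 = -6 (mod 6).
    Divide the congruence (and modulus) by g = 6: 10·t ≡ -1 (mod 1).
    Modulo 1 every t works; take t = 0.
    Then x = 11 + 60·0 = 11, valid modulo lcm(60, 6) = 60: x ≡ 11 (mod 60).
Verify: 11 mod 15 = 11, 11 mod 12 = 11, 11 mod 6 = 5.

x ≡ 11 (mod 60).


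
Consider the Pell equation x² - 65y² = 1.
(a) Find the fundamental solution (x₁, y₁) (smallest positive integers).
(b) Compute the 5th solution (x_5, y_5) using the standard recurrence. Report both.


Step 1: Find the fundamental solution (x₁, y₁) of x² - 65y² = 1.
  Expand √65 as a continued fraction. a₀ = ⌊√65⌋ = 8; iterate m_{k+1} = d_k·a_k − m_k, d_{k+1} = (65 − m_{k+1}²)/d_k, a_{k+1} = ⌊(a₀ + m_{k+1})/d_{k+1}⌋ (starting m₀ = 0, d₀ = 1), with convergents p_k = a_k·p_{k-1} + p_{k-2}, q_k = a_k·q_{k-1} + q_{k-2} (p₋₁ = 1, q₋₁ = 0):
  k = 0: a₀ = 8; p₀/q₀ = 8/1; p₀² − 65·q₀² = 64 − 65 = -1.
  k = 1: m = 8, d = 1, a = ⌊(8 + 8)/1⌋ = 16; p/q = (16·8 + 1)/(16·1 + 0) = 129/16; p² − 65·q² = 16641 − 16640 = 1.
  The first convergent with p² − 65·q² = 1 gives the fundamental solution (x₁, y₁) = (129, 16).
Step 2: Apply the recurrence (x_{n+1}, y_{n+1}) = (x₁x_n + 65y₁y_n, x₁y_n + y₁x_n) repeatedly.
  From (x_1, y_1) = (129, 16): x_2 = 129·129 + 65·16·16 = 33281; y_2 = 129·16 + 16·129 = 4128.
  From (x_2, y_2) = (33281, 4128): x_3 = 129·33281 + 65·16·4128 = 8586369; y_3 = 129·4128 + 16·33281 = 1065008.
  From (x_3, y_3) = (8586369, 1065008): x_4 = 129·8586369 + 65·16·1065008 = 2215249921; y_4 = 129·1065008 + 16·8586369 = 274767936.
  From (x_4, y_4) = (2215249921, 274767936): x_5 = 129·2215249921 + 65·16·274767936 = 571525893249; y_5 = 129·274767936 + 16·2215249921 = 70889062480.
Step 3: Verify x_5² - 65·y_5² = 326641846654067343776001 - 326641846654067343776000 = 1 (should be 1). ✓

(x_1, y_1) = (129, 16); (x_5, y_5) = (571525893249, 70889062480).
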